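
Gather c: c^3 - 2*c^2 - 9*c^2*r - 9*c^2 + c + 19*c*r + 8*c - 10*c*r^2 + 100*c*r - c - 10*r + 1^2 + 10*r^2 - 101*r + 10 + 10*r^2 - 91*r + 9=c^3 + c^2*(-9*r - 11) + c*(-10*r^2 + 119*r + 8) + 20*r^2 - 202*r + 20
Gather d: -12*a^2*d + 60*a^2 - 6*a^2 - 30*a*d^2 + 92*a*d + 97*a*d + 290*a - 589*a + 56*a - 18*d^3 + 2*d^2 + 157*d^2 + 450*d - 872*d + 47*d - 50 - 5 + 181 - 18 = 54*a^2 - 243*a - 18*d^3 + d^2*(159 - 30*a) + d*(-12*a^2 + 189*a - 375) + 108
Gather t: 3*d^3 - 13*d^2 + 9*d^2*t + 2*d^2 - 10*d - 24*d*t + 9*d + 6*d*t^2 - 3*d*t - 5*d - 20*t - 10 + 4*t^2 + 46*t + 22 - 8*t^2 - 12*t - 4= 3*d^3 - 11*d^2 - 6*d + t^2*(6*d - 4) + t*(9*d^2 - 27*d + 14) + 8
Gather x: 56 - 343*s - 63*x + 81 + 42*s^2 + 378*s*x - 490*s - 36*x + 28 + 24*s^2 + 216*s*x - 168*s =66*s^2 - 1001*s + x*(594*s - 99) + 165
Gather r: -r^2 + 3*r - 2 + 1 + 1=-r^2 + 3*r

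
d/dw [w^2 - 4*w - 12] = 2*w - 4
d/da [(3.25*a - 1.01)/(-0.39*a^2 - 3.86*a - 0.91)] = (1.2675*a^2 - 0.787800000000001*a - 6.8561)/(0.1521*a^4 + 3.0108*a^3 + 15.6094*a^2 + 7.0252*a + 0.8281)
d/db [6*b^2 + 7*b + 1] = 12*b + 7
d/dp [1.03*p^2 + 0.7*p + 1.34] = 2.06*p + 0.7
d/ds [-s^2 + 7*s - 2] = 7 - 2*s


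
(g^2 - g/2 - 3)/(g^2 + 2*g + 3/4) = 2*(g - 2)/(2*g + 1)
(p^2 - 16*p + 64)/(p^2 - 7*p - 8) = (p - 8)/(p + 1)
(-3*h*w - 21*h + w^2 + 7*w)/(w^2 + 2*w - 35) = (-3*h + w)/(w - 5)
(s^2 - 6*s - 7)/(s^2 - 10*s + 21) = (s + 1)/(s - 3)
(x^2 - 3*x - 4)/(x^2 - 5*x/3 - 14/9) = 9*(-x^2 + 3*x + 4)/(-9*x^2 + 15*x + 14)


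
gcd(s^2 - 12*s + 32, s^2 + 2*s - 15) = 1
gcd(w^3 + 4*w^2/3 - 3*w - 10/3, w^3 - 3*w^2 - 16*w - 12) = w^2 + 3*w + 2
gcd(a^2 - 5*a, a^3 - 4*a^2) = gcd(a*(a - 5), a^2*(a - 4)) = a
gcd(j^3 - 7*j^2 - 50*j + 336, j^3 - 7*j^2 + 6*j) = j - 6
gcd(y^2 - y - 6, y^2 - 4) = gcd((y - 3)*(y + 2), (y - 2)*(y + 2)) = y + 2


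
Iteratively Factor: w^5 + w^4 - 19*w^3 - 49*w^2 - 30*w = (w + 2)*(w^4 - w^3 - 17*w^2 - 15*w) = w*(w + 2)*(w^3 - w^2 - 17*w - 15) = w*(w - 5)*(w + 2)*(w^2 + 4*w + 3) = w*(w - 5)*(w + 2)*(w + 3)*(w + 1)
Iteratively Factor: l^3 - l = (l - 1)*(l^2 + l) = l*(l - 1)*(l + 1)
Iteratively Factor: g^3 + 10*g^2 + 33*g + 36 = (g + 3)*(g^2 + 7*g + 12) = (g + 3)^2*(g + 4)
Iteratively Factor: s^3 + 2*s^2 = (s)*(s^2 + 2*s) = s*(s + 2)*(s)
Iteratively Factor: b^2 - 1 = (b - 1)*(b + 1)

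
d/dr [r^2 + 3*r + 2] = 2*r + 3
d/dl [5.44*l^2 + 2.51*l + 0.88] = 10.88*l + 2.51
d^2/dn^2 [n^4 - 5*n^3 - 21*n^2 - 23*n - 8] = 12*n^2 - 30*n - 42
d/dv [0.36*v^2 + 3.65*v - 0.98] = 0.72*v + 3.65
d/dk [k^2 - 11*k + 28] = 2*k - 11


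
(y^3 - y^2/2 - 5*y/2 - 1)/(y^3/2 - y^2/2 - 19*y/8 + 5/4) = 4*(2*y^3 - y^2 - 5*y - 2)/(4*y^3 - 4*y^2 - 19*y + 10)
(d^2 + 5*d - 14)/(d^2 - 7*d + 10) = (d + 7)/(d - 5)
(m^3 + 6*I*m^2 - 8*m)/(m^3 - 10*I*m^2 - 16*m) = (-m^2 - 6*I*m + 8)/(-m^2 + 10*I*m + 16)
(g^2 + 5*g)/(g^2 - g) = (g + 5)/(g - 1)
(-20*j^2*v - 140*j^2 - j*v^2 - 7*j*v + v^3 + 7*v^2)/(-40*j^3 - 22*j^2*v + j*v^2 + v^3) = (v + 7)/(2*j + v)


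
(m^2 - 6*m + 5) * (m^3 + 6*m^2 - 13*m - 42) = m^5 - 44*m^3 + 66*m^2 + 187*m - 210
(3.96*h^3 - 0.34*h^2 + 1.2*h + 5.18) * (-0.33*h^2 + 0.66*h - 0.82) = -1.3068*h^5 + 2.7258*h^4 - 3.8676*h^3 - 0.6386*h^2 + 2.4348*h - 4.2476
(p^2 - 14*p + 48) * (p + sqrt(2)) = p^3 - 14*p^2 + sqrt(2)*p^2 - 14*sqrt(2)*p + 48*p + 48*sqrt(2)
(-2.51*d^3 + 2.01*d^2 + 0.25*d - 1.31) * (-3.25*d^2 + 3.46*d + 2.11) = 8.1575*d^5 - 15.2171*d^4 + 0.846*d^3 + 9.3636*d^2 - 4.0051*d - 2.7641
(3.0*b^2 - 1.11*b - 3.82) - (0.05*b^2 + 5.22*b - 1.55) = 2.95*b^2 - 6.33*b - 2.27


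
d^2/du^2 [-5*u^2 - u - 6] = -10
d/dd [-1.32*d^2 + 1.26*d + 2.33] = 1.26 - 2.64*d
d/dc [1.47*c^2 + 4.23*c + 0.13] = 2.94*c + 4.23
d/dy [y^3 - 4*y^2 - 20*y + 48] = 3*y^2 - 8*y - 20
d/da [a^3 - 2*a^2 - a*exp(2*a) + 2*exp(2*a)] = 3*a^2 - 2*a*exp(2*a) - 4*a + 3*exp(2*a)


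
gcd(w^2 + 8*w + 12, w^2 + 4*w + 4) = w + 2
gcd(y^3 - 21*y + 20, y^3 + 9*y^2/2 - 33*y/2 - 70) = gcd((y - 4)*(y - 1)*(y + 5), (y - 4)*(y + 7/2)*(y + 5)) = y^2 + y - 20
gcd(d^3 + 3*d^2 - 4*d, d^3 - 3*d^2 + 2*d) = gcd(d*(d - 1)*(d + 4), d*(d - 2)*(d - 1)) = d^2 - d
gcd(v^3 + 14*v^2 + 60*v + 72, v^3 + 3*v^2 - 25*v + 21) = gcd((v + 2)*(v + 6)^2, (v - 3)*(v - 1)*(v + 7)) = 1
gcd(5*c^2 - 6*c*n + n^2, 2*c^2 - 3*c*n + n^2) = c - n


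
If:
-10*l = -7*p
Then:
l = 7*p/10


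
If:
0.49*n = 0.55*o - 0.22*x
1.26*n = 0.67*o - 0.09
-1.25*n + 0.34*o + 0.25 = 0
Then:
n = 0.48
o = 1.04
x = 1.53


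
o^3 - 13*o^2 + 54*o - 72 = (o - 6)*(o - 4)*(o - 3)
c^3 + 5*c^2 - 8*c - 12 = (c - 2)*(c + 1)*(c + 6)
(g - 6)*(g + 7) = g^2 + g - 42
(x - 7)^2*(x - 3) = x^3 - 17*x^2 + 91*x - 147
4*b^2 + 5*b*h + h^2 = (b + h)*(4*b + h)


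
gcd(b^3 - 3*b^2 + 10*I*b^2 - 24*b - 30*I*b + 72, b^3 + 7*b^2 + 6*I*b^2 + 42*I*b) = b + 6*I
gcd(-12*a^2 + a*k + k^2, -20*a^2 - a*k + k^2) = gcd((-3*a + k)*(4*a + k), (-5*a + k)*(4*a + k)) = 4*a + k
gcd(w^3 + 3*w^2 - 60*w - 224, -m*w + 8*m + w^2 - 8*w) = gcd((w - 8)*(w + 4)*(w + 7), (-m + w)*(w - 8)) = w - 8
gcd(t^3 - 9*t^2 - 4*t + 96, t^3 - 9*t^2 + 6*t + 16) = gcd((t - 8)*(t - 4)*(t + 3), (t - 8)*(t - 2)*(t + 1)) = t - 8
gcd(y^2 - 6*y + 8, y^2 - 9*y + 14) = y - 2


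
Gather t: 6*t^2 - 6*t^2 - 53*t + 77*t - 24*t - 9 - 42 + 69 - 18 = 0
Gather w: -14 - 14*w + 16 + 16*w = 2*w + 2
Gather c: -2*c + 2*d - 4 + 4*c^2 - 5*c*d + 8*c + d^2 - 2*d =4*c^2 + c*(6 - 5*d) + d^2 - 4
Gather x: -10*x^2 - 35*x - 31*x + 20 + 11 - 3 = -10*x^2 - 66*x + 28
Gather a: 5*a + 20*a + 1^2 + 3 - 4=25*a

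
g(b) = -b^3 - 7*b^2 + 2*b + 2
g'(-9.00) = -115.00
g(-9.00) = 146.00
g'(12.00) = -598.00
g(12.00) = -2710.00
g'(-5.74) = -16.48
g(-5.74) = -50.99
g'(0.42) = -4.41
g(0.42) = 1.53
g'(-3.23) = 15.92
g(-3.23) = -43.79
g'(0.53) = -6.26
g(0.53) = 0.94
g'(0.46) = -5.07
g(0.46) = 1.34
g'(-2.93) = 17.27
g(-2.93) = -38.80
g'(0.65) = -8.37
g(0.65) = 0.07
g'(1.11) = -17.24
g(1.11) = -5.77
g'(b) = -3*b^2 - 14*b + 2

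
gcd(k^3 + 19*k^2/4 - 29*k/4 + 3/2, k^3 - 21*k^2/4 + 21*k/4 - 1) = k^2 - 5*k/4 + 1/4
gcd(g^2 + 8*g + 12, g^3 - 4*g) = g + 2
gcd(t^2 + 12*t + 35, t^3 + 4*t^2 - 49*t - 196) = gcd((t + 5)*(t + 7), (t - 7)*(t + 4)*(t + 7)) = t + 7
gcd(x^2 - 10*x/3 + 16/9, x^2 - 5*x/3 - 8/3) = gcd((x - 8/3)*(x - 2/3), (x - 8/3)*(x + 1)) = x - 8/3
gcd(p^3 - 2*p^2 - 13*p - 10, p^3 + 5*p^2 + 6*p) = p + 2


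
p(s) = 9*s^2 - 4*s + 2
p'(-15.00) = -274.00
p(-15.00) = 2087.00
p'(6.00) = 104.00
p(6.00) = 302.00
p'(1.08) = 15.44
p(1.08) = 8.18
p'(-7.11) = -131.98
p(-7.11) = 485.41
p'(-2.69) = -52.42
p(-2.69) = 77.88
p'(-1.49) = -30.82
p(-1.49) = 27.94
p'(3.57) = 60.26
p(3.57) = 102.42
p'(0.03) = -3.46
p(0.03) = 1.89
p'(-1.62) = -33.16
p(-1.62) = 32.10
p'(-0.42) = -11.56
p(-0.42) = 5.27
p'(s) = 18*s - 4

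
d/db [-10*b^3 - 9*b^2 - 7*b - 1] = -30*b^2 - 18*b - 7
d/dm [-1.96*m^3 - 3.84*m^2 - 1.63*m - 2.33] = -5.88*m^2 - 7.68*m - 1.63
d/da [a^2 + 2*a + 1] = 2*a + 2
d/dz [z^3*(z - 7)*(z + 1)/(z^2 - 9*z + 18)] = z^2*(3*z^4 - 48*z^3 + 245*z^2 - 306*z - 378)/(z^4 - 18*z^3 + 117*z^2 - 324*z + 324)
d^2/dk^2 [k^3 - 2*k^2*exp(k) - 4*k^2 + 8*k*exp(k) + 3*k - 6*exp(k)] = -2*k^2*exp(k) + 6*k + 6*exp(k) - 8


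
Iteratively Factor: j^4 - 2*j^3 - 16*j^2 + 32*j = (j - 4)*(j^3 + 2*j^2 - 8*j) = j*(j - 4)*(j^2 + 2*j - 8) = j*(j - 4)*(j + 4)*(j - 2)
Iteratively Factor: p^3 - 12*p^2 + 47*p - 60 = (p - 4)*(p^2 - 8*p + 15) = (p - 4)*(p - 3)*(p - 5)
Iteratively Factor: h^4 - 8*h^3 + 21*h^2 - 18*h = (h - 3)*(h^3 - 5*h^2 + 6*h) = (h - 3)*(h - 2)*(h^2 - 3*h) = (h - 3)^2*(h - 2)*(h)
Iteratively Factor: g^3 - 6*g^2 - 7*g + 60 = (g + 3)*(g^2 - 9*g + 20) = (g - 5)*(g + 3)*(g - 4)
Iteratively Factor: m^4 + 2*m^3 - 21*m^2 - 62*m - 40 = (m + 2)*(m^3 - 21*m - 20) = (m + 1)*(m + 2)*(m^2 - m - 20) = (m + 1)*(m + 2)*(m + 4)*(m - 5)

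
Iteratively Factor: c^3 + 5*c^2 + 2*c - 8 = (c + 2)*(c^2 + 3*c - 4) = (c - 1)*(c + 2)*(c + 4)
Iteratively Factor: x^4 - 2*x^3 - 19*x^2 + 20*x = (x)*(x^3 - 2*x^2 - 19*x + 20) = x*(x - 1)*(x^2 - x - 20) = x*(x - 5)*(x - 1)*(x + 4)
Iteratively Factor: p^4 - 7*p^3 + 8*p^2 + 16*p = (p)*(p^3 - 7*p^2 + 8*p + 16) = p*(p - 4)*(p^2 - 3*p - 4) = p*(p - 4)*(p + 1)*(p - 4)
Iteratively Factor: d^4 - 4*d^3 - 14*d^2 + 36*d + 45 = (d + 1)*(d^3 - 5*d^2 - 9*d + 45) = (d + 1)*(d + 3)*(d^2 - 8*d + 15) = (d - 3)*(d + 1)*(d + 3)*(d - 5)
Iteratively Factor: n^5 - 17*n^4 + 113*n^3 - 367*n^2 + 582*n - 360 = (n - 3)*(n^4 - 14*n^3 + 71*n^2 - 154*n + 120) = (n - 3)*(n - 2)*(n^3 - 12*n^2 + 47*n - 60) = (n - 4)*(n - 3)*(n - 2)*(n^2 - 8*n + 15) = (n - 4)*(n - 3)^2*(n - 2)*(n - 5)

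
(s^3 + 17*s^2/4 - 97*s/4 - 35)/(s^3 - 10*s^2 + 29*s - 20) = (4*s^2 + 33*s + 35)/(4*(s^2 - 6*s + 5))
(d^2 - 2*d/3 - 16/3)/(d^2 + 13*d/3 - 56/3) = (d + 2)/(d + 7)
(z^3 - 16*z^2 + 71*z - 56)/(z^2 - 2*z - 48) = (z^2 - 8*z + 7)/(z + 6)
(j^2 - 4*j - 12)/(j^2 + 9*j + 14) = (j - 6)/(j + 7)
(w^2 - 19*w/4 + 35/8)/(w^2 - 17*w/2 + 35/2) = (w - 5/4)/(w - 5)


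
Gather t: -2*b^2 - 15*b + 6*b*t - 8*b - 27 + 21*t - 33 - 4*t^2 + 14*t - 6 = -2*b^2 - 23*b - 4*t^2 + t*(6*b + 35) - 66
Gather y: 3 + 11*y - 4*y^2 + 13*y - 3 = -4*y^2 + 24*y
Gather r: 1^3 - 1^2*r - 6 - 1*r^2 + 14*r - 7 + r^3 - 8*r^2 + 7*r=r^3 - 9*r^2 + 20*r - 12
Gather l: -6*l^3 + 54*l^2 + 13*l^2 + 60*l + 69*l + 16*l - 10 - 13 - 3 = -6*l^3 + 67*l^2 + 145*l - 26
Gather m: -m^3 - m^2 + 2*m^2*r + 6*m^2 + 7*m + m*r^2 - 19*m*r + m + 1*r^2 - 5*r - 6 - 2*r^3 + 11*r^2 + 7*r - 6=-m^3 + m^2*(2*r + 5) + m*(r^2 - 19*r + 8) - 2*r^3 + 12*r^2 + 2*r - 12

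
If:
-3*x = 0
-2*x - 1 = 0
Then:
No Solution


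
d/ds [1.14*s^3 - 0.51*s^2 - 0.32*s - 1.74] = 3.42*s^2 - 1.02*s - 0.32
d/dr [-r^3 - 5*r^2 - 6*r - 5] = -3*r^2 - 10*r - 6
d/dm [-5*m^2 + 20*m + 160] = 20 - 10*m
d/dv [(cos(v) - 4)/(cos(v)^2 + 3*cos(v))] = (sin(v) - 12*sin(v)/cos(v)^2 - 8*tan(v))/(cos(v) + 3)^2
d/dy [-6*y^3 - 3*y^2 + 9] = 6*y*(-3*y - 1)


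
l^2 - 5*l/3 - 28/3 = (l - 4)*(l + 7/3)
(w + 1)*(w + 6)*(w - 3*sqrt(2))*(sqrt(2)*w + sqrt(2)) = sqrt(2)*w^4 - 6*w^3 + 8*sqrt(2)*w^3 - 48*w^2 + 13*sqrt(2)*w^2 - 78*w + 6*sqrt(2)*w - 36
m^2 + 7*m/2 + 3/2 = (m + 1/2)*(m + 3)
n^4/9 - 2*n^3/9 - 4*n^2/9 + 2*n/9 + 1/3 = (n/3 + 1/3)^2*(n - 3)*(n - 1)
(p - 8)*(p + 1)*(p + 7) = p^3 - 57*p - 56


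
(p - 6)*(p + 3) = p^2 - 3*p - 18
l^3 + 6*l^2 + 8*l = l*(l + 2)*(l + 4)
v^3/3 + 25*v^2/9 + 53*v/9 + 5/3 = (v/3 + 1)*(v + 1/3)*(v + 5)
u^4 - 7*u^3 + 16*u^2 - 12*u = u*(u - 3)*(u - 2)^2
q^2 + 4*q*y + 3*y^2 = (q + y)*(q + 3*y)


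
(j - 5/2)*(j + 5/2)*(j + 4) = j^3 + 4*j^2 - 25*j/4 - 25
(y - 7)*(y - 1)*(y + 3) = y^3 - 5*y^2 - 17*y + 21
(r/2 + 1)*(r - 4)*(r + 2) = r^3/2 - 6*r - 8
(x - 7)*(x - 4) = x^2 - 11*x + 28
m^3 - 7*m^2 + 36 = (m - 6)*(m - 3)*(m + 2)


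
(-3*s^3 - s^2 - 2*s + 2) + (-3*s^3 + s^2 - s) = -6*s^3 - 3*s + 2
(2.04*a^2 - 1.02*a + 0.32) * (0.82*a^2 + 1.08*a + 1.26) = 1.6728*a^4 + 1.3668*a^3 + 1.7312*a^2 - 0.9396*a + 0.4032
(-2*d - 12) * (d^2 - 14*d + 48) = -2*d^3 + 16*d^2 + 72*d - 576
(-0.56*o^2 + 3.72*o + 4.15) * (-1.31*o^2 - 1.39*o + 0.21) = 0.7336*o^4 - 4.0948*o^3 - 10.7249*o^2 - 4.9873*o + 0.8715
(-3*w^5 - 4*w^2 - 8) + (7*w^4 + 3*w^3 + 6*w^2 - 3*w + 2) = -3*w^5 + 7*w^4 + 3*w^3 + 2*w^2 - 3*w - 6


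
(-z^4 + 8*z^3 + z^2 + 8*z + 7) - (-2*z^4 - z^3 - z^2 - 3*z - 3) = z^4 + 9*z^3 + 2*z^2 + 11*z + 10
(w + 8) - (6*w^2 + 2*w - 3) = -6*w^2 - w + 11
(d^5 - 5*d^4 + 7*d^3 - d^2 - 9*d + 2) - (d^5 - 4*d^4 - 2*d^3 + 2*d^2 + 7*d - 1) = -d^4 + 9*d^3 - 3*d^2 - 16*d + 3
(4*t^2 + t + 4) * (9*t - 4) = 36*t^3 - 7*t^2 + 32*t - 16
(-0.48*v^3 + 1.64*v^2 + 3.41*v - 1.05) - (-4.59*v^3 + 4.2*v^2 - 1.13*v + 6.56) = 4.11*v^3 - 2.56*v^2 + 4.54*v - 7.61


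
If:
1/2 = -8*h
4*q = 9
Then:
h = -1/16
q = 9/4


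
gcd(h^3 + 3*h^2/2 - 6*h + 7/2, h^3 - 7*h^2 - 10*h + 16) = h - 1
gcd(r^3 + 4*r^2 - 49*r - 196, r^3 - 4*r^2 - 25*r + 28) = r^2 - 3*r - 28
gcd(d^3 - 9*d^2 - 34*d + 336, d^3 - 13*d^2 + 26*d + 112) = d^2 - 15*d + 56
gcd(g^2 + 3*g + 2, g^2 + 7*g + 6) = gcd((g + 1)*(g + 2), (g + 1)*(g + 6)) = g + 1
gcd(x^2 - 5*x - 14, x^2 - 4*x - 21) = x - 7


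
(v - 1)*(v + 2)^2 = v^3 + 3*v^2 - 4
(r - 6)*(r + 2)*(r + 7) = r^3 + 3*r^2 - 40*r - 84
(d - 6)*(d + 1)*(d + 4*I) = d^3 - 5*d^2 + 4*I*d^2 - 6*d - 20*I*d - 24*I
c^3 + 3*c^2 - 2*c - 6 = (c + 3)*(c - sqrt(2))*(c + sqrt(2))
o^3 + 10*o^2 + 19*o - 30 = (o - 1)*(o + 5)*(o + 6)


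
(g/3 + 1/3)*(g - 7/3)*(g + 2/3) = g^3/3 - 2*g^2/9 - 29*g/27 - 14/27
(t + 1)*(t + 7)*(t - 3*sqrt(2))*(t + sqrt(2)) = t^4 - 2*sqrt(2)*t^3 + 8*t^3 - 16*sqrt(2)*t^2 + t^2 - 48*t - 14*sqrt(2)*t - 42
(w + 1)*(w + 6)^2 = w^3 + 13*w^2 + 48*w + 36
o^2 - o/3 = o*(o - 1/3)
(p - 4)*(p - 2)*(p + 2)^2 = p^4 - 2*p^3 - 12*p^2 + 8*p + 32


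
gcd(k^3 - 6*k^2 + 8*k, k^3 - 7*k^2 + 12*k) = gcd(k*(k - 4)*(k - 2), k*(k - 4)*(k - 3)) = k^2 - 4*k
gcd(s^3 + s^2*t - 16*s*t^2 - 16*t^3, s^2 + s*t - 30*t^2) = 1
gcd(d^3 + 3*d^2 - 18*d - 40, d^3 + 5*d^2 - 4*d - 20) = d^2 + 7*d + 10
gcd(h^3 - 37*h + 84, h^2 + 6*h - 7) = h + 7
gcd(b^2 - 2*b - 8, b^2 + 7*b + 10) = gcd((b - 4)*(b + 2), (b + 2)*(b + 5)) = b + 2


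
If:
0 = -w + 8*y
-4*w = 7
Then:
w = -7/4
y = -7/32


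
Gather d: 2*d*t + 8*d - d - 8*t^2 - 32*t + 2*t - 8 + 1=d*(2*t + 7) - 8*t^2 - 30*t - 7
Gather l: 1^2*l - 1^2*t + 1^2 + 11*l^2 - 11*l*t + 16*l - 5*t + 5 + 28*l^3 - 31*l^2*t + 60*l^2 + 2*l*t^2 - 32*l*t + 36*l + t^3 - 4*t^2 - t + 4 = 28*l^3 + l^2*(71 - 31*t) + l*(2*t^2 - 43*t + 53) + t^3 - 4*t^2 - 7*t + 10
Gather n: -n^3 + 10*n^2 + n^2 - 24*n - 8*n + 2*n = -n^3 + 11*n^2 - 30*n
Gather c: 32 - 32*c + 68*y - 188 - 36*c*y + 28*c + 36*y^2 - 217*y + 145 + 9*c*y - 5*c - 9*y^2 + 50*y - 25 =c*(-27*y - 9) + 27*y^2 - 99*y - 36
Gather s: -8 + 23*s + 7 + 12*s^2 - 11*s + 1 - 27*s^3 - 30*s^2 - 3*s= -27*s^3 - 18*s^2 + 9*s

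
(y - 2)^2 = y^2 - 4*y + 4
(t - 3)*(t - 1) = t^2 - 4*t + 3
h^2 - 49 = (h - 7)*(h + 7)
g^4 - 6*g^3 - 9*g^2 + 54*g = g*(g - 6)*(g - 3)*(g + 3)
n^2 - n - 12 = (n - 4)*(n + 3)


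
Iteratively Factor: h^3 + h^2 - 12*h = (h + 4)*(h^2 - 3*h) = h*(h + 4)*(h - 3)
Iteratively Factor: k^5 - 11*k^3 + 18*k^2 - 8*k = (k)*(k^4 - 11*k^2 + 18*k - 8) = k*(k - 1)*(k^3 + k^2 - 10*k + 8) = k*(k - 1)*(k + 4)*(k^2 - 3*k + 2) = k*(k - 1)^2*(k + 4)*(k - 2)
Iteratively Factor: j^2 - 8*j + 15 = (j - 3)*(j - 5)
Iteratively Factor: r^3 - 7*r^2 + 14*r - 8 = (r - 1)*(r^2 - 6*r + 8) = (r - 4)*(r - 1)*(r - 2)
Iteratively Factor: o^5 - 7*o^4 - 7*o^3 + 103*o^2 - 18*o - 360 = (o + 3)*(o^4 - 10*o^3 + 23*o^2 + 34*o - 120) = (o - 4)*(o + 3)*(o^3 - 6*o^2 - o + 30) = (o - 4)*(o - 3)*(o + 3)*(o^2 - 3*o - 10) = (o - 4)*(o - 3)*(o + 2)*(o + 3)*(o - 5)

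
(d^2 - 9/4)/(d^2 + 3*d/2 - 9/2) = (d + 3/2)/(d + 3)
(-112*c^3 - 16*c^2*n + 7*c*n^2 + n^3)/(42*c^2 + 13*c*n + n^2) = (-16*c^2 + n^2)/(6*c + n)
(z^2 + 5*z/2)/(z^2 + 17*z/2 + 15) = z/(z + 6)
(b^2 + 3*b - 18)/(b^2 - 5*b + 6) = (b + 6)/(b - 2)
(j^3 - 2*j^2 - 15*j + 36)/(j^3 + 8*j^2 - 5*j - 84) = (j - 3)/(j + 7)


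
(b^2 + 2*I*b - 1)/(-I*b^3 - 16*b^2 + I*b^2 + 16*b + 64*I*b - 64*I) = (I*b^2 - 2*b - I)/(b^3 - b^2*(1 + 16*I) + 16*b*(-4 + I) + 64)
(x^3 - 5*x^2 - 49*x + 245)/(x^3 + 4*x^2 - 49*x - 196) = (x - 5)/(x + 4)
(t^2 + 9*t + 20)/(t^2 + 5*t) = (t + 4)/t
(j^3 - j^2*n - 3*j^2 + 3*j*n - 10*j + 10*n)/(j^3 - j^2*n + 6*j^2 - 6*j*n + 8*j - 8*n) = (j - 5)/(j + 4)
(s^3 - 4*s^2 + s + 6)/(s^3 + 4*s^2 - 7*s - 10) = (s - 3)/(s + 5)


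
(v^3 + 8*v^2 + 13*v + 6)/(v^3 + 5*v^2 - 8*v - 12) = (v + 1)/(v - 2)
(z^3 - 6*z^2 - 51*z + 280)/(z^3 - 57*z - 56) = (z - 5)/(z + 1)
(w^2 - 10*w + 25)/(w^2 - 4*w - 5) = (w - 5)/(w + 1)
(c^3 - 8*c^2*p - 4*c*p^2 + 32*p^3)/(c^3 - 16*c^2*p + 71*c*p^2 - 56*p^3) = (c^2 - 4*p^2)/(c^2 - 8*c*p + 7*p^2)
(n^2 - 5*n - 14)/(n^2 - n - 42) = (n + 2)/(n + 6)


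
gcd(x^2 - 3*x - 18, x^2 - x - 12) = x + 3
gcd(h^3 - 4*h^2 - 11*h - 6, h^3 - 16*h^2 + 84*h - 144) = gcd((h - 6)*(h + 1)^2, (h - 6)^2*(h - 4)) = h - 6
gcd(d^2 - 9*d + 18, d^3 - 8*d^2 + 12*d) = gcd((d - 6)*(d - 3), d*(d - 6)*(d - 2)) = d - 6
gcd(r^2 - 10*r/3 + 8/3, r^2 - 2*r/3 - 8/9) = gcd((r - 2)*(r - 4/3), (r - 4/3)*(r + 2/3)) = r - 4/3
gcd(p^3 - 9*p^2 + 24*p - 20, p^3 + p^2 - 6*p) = p - 2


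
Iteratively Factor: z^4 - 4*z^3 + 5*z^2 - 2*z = (z - 1)*(z^3 - 3*z^2 + 2*z) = z*(z - 1)*(z^2 - 3*z + 2) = z*(z - 2)*(z - 1)*(z - 1)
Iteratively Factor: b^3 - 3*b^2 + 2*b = (b - 2)*(b^2 - b) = (b - 2)*(b - 1)*(b)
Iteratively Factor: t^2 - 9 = (t - 3)*(t + 3)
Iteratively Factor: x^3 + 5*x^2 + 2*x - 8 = (x + 4)*(x^2 + x - 2) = (x - 1)*(x + 4)*(x + 2)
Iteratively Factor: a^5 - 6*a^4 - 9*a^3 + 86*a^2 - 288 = (a - 3)*(a^4 - 3*a^3 - 18*a^2 + 32*a + 96) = (a - 3)*(a + 3)*(a^3 - 6*a^2 + 32) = (a - 3)*(a + 2)*(a + 3)*(a^2 - 8*a + 16) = (a - 4)*(a - 3)*(a + 2)*(a + 3)*(a - 4)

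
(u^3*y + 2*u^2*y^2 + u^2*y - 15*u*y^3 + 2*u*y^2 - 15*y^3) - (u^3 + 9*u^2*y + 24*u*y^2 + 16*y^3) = u^3*y - u^3 + 2*u^2*y^2 - 8*u^2*y - 15*u*y^3 - 22*u*y^2 - 31*y^3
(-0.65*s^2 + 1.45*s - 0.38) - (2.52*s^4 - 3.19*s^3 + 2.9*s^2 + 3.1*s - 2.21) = -2.52*s^4 + 3.19*s^3 - 3.55*s^2 - 1.65*s + 1.83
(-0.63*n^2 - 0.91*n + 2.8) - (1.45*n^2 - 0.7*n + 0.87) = -2.08*n^2 - 0.21*n + 1.93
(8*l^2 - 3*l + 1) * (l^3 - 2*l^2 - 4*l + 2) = 8*l^5 - 19*l^4 - 25*l^3 + 26*l^2 - 10*l + 2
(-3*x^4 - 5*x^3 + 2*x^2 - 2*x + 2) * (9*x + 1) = -27*x^5 - 48*x^4 + 13*x^3 - 16*x^2 + 16*x + 2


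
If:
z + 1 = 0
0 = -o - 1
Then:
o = -1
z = -1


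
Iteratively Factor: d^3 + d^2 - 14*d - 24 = (d + 2)*(d^2 - d - 12) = (d - 4)*(d + 2)*(d + 3)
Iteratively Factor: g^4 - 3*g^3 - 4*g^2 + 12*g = (g)*(g^3 - 3*g^2 - 4*g + 12) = g*(g + 2)*(g^2 - 5*g + 6) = g*(g - 3)*(g + 2)*(g - 2)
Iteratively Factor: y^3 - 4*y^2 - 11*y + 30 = (y - 5)*(y^2 + y - 6) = (y - 5)*(y + 3)*(y - 2)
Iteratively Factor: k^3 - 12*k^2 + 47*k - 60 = (k - 5)*(k^2 - 7*k + 12) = (k - 5)*(k - 4)*(k - 3)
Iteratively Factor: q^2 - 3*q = (q - 3)*(q)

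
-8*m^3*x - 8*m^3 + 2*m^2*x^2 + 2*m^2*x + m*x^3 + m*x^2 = (-2*m + x)*(4*m + x)*(m*x + m)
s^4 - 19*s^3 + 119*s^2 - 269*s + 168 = (s - 8)*(s - 7)*(s - 3)*(s - 1)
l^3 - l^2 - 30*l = l*(l - 6)*(l + 5)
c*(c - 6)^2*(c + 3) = c^4 - 9*c^3 + 108*c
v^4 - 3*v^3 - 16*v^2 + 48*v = v*(v - 4)*(v - 3)*(v + 4)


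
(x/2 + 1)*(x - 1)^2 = x^3/2 - 3*x/2 + 1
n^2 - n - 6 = (n - 3)*(n + 2)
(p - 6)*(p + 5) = p^2 - p - 30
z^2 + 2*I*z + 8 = (z - 2*I)*(z + 4*I)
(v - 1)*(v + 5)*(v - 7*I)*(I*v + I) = I*v^4 + 7*v^3 + 5*I*v^3 + 35*v^2 - I*v^2 - 7*v - 5*I*v - 35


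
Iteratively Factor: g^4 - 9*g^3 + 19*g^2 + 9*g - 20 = (g + 1)*(g^3 - 10*g^2 + 29*g - 20) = (g - 4)*(g + 1)*(g^2 - 6*g + 5) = (g - 4)*(g - 1)*(g + 1)*(g - 5)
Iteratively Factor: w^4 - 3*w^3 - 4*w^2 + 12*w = (w - 3)*(w^3 - 4*w) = (w - 3)*(w - 2)*(w^2 + 2*w) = w*(w - 3)*(w - 2)*(w + 2)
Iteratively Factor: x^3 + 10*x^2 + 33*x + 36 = (x + 3)*(x^2 + 7*x + 12) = (x + 3)^2*(x + 4)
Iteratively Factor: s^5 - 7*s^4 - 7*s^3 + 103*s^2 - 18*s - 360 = (s + 3)*(s^4 - 10*s^3 + 23*s^2 + 34*s - 120) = (s - 5)*(s + 3)*(s^3 - 5*s^2 - 2*s + 24) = (s - 5)*(s - 4)*(s + 3)*(s^2 - s - 6) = (s - 5)*(s - 4)*(s + 2)*(s + 3)*(s - 3)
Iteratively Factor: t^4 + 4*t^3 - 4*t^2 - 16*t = (t)*(t^3 + 4*t^2 - 4*t - 16) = t*(t + 4)*(t^2 - 4) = t*(t - 2)*(t + 4)*(t + 2)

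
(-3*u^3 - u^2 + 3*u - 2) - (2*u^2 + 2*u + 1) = -3*u^3 - 3*u^2 + u - 3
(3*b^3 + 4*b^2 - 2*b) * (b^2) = 3*b^5 + 4*b^4 - 2*b^3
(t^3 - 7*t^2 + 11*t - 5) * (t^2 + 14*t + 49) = t^5 + 7*t^4 - 38*t^3 - 194*t^2 + 469*t - 245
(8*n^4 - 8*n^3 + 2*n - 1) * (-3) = -24*n^4 + 24*n^3 - 6*n + 3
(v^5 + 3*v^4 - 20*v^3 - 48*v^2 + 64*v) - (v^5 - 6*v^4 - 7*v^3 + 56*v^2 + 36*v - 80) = 9*v^4 - 13*v^3 - 104*v^2 + 28*v + 80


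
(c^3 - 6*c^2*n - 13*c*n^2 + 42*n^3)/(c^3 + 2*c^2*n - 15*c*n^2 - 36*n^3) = (c^2 - 9*c*n + 14*n^2)/(c^2 - c*n - 12*n^2)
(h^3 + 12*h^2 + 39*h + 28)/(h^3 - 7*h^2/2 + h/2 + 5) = 2*(h^2 + 11*h + 28)/(2*h^2 - 9*h + 10)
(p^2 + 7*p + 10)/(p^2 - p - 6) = (p + 5)/(p - 3)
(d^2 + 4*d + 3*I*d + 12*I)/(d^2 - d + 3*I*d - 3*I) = (d + 4)/(d - 1)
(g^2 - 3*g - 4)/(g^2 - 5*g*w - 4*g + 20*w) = (-g - 1)/(-g + 5*w)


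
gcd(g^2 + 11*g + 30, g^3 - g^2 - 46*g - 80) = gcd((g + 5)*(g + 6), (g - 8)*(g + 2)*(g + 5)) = g + 5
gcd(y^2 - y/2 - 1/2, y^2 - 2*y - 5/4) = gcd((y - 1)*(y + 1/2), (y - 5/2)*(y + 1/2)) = y + 1/2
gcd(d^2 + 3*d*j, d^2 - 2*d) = d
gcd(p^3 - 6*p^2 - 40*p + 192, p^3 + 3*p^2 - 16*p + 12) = p + 6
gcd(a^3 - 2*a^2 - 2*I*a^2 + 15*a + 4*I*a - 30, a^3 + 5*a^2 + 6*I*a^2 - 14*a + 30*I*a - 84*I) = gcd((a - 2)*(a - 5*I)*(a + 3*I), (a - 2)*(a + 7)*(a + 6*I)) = a - 2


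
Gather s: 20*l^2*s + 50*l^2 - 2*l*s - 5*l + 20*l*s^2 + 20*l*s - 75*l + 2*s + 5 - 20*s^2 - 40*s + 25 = 50*l^2 - 80*l + s^2*(20*l - 20) + s*(20*l^2 + 18*l - 38) + 30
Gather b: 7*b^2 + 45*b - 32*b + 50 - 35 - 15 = 7*b^2 + 13*b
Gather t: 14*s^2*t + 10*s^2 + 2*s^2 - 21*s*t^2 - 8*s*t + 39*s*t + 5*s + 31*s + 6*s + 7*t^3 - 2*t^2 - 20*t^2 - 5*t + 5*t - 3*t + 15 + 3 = 12*s^2 + 42*s + 7*t^3 + t^2*(-21*s - 22) + t*(14*s^2 + 31*s - 3) + 18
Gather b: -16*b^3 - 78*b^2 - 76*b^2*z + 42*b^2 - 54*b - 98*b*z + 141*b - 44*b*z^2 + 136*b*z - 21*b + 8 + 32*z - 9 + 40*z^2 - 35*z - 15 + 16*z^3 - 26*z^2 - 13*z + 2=-16*b^3 + b^2*(-76*z - 36) + b*(-44*z^2 + 38*z + 66) + 16*z^3 + 14*z^2 - 16*z - 14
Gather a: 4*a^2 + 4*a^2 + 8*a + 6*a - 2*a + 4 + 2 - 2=8*a^2 + 12*a + 4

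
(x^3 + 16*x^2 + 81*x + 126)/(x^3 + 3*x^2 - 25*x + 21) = (x^2 + 9*x + 18)/(x^2 - 4*x + 3)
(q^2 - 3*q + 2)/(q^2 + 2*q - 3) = (q - 2)/(q + 3)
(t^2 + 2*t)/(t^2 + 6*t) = (t + 2)/(t + 6)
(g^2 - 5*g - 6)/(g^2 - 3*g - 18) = (g + 1)/(g + 3)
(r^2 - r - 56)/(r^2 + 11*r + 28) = (r - 8)/(r + 4)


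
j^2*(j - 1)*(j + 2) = j^4 + j^3 - 2*j^2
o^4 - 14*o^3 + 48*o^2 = o^2*(o - 8)*(o - 6)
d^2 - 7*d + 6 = (d - 6)*(d - 1)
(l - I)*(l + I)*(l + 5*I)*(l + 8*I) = l^4 + 13*I*l^3 - 39*l^2 + 13*I*l - 40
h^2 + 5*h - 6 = (h - 1)*(h + 6)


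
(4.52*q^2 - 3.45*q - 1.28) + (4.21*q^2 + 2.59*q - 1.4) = 8.73*q^2 - 0.86*q - 2.68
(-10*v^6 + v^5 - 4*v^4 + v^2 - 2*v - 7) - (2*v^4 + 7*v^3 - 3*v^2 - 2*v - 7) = -10*v^6 + v^5 - 6*v^4 - 7*v^3 + 4*v^2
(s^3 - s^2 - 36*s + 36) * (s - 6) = s^4 - 7*s^3 - 30*s^2 + 252*s - 216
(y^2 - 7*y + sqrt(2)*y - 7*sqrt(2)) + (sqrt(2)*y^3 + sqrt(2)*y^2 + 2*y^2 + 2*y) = sqrt(2)*y^3 + sqrt(2)*y^2 + 3*y^2 - 5*y + sqrt(2)*y - 7*sqrt(2)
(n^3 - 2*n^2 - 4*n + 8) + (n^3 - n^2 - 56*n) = 2*n^3 - 3*n^2 - 60*n + 8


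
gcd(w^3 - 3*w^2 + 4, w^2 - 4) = w - 2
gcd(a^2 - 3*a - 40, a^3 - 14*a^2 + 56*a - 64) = a - 8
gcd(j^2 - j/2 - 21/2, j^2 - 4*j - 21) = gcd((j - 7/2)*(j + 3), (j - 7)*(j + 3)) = j + 3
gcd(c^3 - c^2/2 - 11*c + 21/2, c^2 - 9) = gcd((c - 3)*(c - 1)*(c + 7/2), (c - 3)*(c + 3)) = c - 3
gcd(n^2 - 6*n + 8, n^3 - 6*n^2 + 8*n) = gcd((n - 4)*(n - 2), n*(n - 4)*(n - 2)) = n^2 - 6*n + 8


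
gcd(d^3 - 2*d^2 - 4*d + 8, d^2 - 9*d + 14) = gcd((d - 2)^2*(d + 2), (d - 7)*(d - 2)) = d - 2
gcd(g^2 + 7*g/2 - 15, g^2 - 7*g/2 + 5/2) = g - 5/2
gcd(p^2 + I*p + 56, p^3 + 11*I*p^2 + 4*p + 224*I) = p + 8*I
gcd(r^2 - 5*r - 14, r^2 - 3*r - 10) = r + 2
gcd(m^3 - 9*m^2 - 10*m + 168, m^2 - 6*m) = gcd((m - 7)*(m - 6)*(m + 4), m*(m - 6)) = m - 6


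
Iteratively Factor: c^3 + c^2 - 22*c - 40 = (c - 5)*(c^2 + 6*c + 8) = (c - 5)*(c + 4)*(c + 2)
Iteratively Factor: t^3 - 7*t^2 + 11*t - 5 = (t - 1)*(t^2 - 6*t + 5) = (t - 5)*(t - 1)*(t - 1)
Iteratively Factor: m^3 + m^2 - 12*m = (m - 3)*(m^2 + 4*m) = (m - 3)*(m + 4)*(m)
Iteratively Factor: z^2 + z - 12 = (z - 3)*(z + 4)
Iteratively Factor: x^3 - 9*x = (x - 3)*(x^2 + 3*x) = (x - 3)*(x + 3)*(x)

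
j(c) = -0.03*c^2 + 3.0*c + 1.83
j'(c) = 3.0 - 0.06*c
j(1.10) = 5.09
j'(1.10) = 2.93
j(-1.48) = -2.68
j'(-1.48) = 3.09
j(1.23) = 5.47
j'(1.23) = 2.93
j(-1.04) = -1.32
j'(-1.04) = 3.06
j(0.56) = 3.50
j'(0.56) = 2.97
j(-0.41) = 0.59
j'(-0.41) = 3.02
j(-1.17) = -1.72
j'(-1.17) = 3.07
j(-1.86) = -3.85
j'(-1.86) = 3.11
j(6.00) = 18.75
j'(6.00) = 2.64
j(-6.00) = -17.25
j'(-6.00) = 3.36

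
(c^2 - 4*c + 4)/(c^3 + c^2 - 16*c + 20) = 1/(c + 5)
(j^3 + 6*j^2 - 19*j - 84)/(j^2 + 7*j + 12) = (j^2 + 3*j - 28)/(j + 4)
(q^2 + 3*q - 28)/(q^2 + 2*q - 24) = (q + 7)/(q + 6)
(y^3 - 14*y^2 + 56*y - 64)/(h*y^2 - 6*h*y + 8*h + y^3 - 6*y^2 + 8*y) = (y - 8)/(h + y)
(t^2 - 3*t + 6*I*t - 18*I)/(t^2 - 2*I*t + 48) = (t - 3)/(t - 8*I)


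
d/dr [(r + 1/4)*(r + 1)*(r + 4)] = 3*r^2 + 21*r/2 + 21/4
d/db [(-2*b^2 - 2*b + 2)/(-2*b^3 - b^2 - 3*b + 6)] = 2*(-2*b^4 - 4*b^3 + 8*b^2 - 10*b - 3)/(4*b^6 + 4*b^5 + 13*b^4 - 18*b^3 - 3*b^2 - 36*b + 36)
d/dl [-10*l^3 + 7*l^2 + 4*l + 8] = -30*l^2 + 14*l + 4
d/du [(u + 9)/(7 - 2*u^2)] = (-2*u^2 + 4*u*(u + 9) + 7)/(2*u^2 - 7)^2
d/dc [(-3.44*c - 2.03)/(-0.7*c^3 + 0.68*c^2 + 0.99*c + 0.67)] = (-4.816*c^3 - 1.9238*c^2 + 2.7608*c - 0.295100000000001)/(0.49*c^6 - 0.952*c^5 - 0.9236*c^4 + 0.4084*c^3 + 1.8913*c^2 + 1.3266*c + 0.4489)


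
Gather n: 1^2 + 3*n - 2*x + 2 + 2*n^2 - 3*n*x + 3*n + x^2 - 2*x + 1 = 2*n^2 + n*(6 - 3*x) + x^2 - 4*x + 4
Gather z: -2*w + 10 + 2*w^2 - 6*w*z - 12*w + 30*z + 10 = 2*w^2 - 14*w + z*(30 - 6*w) + 20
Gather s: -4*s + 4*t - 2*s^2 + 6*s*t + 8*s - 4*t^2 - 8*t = -2*s^2 + s*(6*t + 4) - 4*t^2 - 4*t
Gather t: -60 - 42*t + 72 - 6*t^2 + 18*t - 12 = -6*t^2 - 24*t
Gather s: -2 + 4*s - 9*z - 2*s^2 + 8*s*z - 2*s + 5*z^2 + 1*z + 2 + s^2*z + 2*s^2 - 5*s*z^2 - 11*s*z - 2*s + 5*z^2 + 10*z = s^2*z + s*(-5*z^2 - 3*z) + 10*z^2 + 2*z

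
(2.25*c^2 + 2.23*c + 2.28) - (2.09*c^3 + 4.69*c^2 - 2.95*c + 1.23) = -2.09*c^3 - 2.44*c^2 + 5.18*c + 1.05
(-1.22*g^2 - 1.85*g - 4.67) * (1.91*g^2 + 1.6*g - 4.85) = -2.3302*g^4 - 5.4855*g^3 - 5.9627*g^2 + 1.5005*g + 22.6495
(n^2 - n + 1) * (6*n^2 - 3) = 6*n^4 - 6*n^3 + 3*n^2 + 3*n - 3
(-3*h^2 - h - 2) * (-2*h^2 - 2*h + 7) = 6*h^4 + 8*h^3 - 15*h^2 - 3*h - 14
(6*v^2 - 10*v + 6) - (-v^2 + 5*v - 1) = 7*v^2 - 15*v + 7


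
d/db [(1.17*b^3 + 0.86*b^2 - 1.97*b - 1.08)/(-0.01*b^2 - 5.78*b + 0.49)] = (-0.0117*b^4 - 13.5252*b^3 - 3.2706*b^2 + 0.821200000000001*b - 7.2077)/(0.0001*b^4 + 0.1156*b^3 + 33.3986*b^2 - 5.6644*b + 0.2401)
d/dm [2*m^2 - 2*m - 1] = 4*m - 2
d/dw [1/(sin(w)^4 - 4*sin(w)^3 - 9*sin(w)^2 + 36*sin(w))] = 2*(-2*sin(w)^3 + 6*sin(w)^2 + 9*sin(w) - 18)*cos(w)/((sin(w)^3 - 4*sin(w)^2 - 9*sin(w) + 36)^2*sin(w)^2)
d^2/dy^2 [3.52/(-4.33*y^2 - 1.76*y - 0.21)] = (131.992256*y^2 + 53.650432*y - 3.52*(8.66*y + 1.76)*(17.32*y + 3.52) + 6.401472)/(4.33*y^2 + 1.76*y + 0.21)^3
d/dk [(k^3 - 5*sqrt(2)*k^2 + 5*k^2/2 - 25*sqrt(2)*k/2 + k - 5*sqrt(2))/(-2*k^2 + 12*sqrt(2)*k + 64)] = (-2*k^4 + 24*sqrt(2)*k^3 + 5*sqrt(2)*k^2 + 74*k^2 - 660*sqrt(2)*k + 320*k - 800*sqrt(2) + 184)/(4*(k^4 - 12*sqrt(2)*k^3 + 8*k^2 + 384*sqrt(2)*k + 1024))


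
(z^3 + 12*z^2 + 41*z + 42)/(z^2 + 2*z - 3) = (z^2 + 9*z + 14)/(z - 1)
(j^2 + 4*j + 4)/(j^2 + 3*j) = (j^2 + 4*j + 4)/(j*(j + 3))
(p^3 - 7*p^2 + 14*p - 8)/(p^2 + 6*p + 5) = (p^3 - 7*p^2 + 14*p - 8)/(p^2 + 6*p + 5)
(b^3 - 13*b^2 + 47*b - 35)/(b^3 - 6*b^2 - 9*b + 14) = (b - 5)/(b + 2)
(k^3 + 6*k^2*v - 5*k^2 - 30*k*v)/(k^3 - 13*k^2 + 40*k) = (k + 6*v)/(k - 8)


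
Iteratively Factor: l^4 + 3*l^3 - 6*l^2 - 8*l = (l)*(l^3 + 3*l^2 - 6*l - 8) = l*(l + 4)*(l^2 - l - 2) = l*(l + 1)*(l + 4)*(l - 2)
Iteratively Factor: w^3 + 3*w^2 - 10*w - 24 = (w + 4)*(w^2 - w - 6) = (w - 3)*(w + 4)*(w + 2)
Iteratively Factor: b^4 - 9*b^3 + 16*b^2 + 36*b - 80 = (b - 5)*(b^3 - 4*b^2 - 4*b + 16) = (b - 5)*(b - 4)*(b^2 - 4) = (b - 5)*(b - 4)*(b - 2)*(b + 2)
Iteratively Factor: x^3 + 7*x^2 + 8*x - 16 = (x - 1)*(x^2 + 8*x + 16) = (x - 1)*(x + 4)*(x + 4)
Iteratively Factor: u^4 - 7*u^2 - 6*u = (u + 1)*(u^3 - u^2 - 6*u) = u*(u + 1)*(u^2 - u - 6) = u*(u + 1)*(u + 2)*(u - 3)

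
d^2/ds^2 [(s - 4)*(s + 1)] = 2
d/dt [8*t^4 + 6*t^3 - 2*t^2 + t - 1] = 32*t^3 + 18*t^2 - 4*t + 1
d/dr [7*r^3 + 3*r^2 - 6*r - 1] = 21*r^2 + 6*r - 6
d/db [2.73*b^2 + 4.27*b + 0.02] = 5.46*b + 4.27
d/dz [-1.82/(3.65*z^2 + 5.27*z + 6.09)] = (13.286*z + 9.5914)/(3.65*z^2 + 5.27*z + 6.09)^2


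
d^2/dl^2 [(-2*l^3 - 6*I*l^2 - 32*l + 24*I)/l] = -4 + 48*I/l^3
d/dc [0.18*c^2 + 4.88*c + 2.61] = 0.36*c + 4.88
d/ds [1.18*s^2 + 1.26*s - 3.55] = 2.36*s + 1.26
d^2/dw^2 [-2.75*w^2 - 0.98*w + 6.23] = -5.50000000000000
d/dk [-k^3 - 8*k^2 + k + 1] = -3*k^2 - 16*k + 1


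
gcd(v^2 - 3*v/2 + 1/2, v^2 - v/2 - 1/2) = v - 1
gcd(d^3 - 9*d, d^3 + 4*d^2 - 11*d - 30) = d - 3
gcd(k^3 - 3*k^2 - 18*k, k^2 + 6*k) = k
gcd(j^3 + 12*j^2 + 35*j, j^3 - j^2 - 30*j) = j^2 + 5*j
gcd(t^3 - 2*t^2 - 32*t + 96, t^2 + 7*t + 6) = t + 6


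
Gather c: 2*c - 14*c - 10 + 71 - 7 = 54 - 12*c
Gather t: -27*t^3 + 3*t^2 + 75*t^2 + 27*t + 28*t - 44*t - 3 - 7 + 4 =-27*t^3 + 78*t^2 + 11*t - 6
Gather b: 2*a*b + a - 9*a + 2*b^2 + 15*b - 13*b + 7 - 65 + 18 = -8*a + 2*b^2 + b*(2*a + 2) - 40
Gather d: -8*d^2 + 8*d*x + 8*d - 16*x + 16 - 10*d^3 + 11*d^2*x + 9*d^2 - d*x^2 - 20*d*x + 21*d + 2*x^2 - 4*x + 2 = -10*d^3 + d^2*(11*x + 1) + d*(-x^2 - 12*x + 29) + 2*x^2 - 20*x + 18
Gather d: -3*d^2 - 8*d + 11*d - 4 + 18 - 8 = -3*d^2 + 3*d + 6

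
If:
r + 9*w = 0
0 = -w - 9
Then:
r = 81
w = -9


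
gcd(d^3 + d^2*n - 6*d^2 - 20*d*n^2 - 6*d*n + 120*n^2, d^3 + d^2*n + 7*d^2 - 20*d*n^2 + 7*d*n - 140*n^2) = d^2 + d*n - 20*n^2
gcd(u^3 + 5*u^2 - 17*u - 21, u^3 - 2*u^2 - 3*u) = u^2 - 2*u - 3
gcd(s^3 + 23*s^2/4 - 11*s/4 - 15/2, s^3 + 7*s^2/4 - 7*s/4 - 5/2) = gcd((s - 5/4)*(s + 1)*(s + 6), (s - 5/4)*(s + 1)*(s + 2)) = s^2 - s/4 - 5/4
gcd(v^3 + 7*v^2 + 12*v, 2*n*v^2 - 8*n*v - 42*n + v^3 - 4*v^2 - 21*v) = v + 3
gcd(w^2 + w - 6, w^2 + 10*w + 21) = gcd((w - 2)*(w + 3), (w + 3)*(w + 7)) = w + 3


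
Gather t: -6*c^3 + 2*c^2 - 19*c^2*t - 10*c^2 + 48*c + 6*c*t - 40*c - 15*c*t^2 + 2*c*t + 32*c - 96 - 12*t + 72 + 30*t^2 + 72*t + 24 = -6*c^3 - 8*c^2 + 40*c + t^2*(30 - 15*c) + t*(-19*c^2 + 8*c + 60)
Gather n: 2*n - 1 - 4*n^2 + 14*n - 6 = -4*n^2 + 16*n - 7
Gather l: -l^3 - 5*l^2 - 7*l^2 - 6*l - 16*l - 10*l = -l^3 - 12*l^2 - 32*l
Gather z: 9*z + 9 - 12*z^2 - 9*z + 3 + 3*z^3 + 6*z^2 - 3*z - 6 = 3*z^3 - 6*z^2 - 3*z + 6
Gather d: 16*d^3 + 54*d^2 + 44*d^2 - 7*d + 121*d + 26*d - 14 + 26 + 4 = 16*d^3 + 98*d^2 + 140*d + 16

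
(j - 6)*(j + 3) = j^2 - 3*j - 18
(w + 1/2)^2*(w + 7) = w^3 + 8*w^2 + 29*w/4 + 7/4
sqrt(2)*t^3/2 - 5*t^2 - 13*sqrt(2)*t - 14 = (t - 7*sqrt(2))*(t + sqrt(2))*(sqrt(2)*t/2 + 1)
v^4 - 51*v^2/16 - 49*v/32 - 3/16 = (v - 2)*(v + 1/4)^2*(v + 3/2)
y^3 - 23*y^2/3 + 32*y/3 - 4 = (y - 6)*(y - 1)*(y - 2/3)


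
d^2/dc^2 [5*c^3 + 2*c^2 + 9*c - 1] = 30*c + 4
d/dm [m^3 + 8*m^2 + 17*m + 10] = 3*m^2 + 16*m + 17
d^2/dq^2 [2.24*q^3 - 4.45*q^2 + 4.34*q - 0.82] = 13.44*q - 8.9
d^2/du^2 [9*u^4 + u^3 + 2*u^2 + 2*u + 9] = 108*u^2 + 6*u + 4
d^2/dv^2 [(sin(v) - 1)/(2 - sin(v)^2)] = (9*sin(v)^5 - 4*sin(v)^4 - 2*sin(v)^2 - 11*sin(v)/2 - sin(5*v)/2 + 4)/(sin(v)^2 - 2)^3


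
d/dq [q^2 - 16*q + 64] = 2*q - 16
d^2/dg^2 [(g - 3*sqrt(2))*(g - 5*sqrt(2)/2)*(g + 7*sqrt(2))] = 6*g + 3*sqrt(2)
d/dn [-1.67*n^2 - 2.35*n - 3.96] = -3.34*n - 2.35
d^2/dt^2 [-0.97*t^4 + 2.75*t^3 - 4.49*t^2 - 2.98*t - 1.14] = -11.64*t^2 + 16.5*t - 8.98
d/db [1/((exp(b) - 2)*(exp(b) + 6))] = 2*(-exp(b) - 2)*exp(b)/(exp(4*b) + 8*exp(3*b) - 8*exp(2*b) - 96*exp(b) + 144)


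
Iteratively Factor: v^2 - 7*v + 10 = (v - 5)*(v - 2)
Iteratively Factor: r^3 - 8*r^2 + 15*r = (r - 5)*(r^2 - 3*r) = r*(r - 5)*(r - 3)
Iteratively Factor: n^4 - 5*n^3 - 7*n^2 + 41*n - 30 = (n - 2)*(n^3 - 3*n^2 - 13*n + 15) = (n - 2)*(n + 3)*(n^2 - 6*n + 5) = (n - 5)*(n - 2)*(n + 3)*(n - 1)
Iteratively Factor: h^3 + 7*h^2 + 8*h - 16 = (h - 1)*(h^2 + 8*h + 16) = (h - 1)*(h + 4)*(h + 4)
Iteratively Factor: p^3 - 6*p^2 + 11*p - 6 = (p - 1)*(p^2 - 5*p + 6) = (p - 2)*(p - 1)*(p - 3)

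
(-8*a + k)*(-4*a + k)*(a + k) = 32*a^3 + 20*a^2*k - 11*a*k^2 + k^3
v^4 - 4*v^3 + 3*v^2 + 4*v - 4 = (v - 2)^2*(v - 1)*(v + 1)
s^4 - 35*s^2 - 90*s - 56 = (s - 7)*(s + 1)*(s + 2)*(s + 4)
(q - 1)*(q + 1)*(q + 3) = q^3 + 3*q^2 - q - 3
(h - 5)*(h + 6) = h^2 + h - 30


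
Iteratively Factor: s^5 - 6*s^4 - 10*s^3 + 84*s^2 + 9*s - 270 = (s - 3)*(s^4 - 3*s^3 - 19*s^2 + 27*s + 90) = (s - 3)*(s + 2)*(s^3 - 5*s^2 - 9*s + 45) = (s - 5)*(s - 3)*(s + 2)*(s^2 - 9) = (s - 5)*(s - 3)*(s + 2)*(s + 3)*(s - 3)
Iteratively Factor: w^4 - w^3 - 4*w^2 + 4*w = (w - 1)*(w^3 - 4*w) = w*(w - 1)*(w^2 - 4) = w*(w - 1)*(w + 2)*(w - 2)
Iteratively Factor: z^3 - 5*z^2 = (z)*(z^2 - 5*z) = z^2*(z - 5)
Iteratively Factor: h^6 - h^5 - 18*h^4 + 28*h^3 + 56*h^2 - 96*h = (h - 2)*(h^5 + h^4 - 16*h^3 - 4*h^2 + 48*h) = (h - 2)*(h + 4)*(h^4 - 3*h^3 - 4*h^2 + 12*h) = (h - 2)^2*(h + 4)*(h^3 - h^2 - 6*h) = h*(h - 2)^2*(h + 4)*(h^2 - h - 6) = h*(h - 3)*(h - 2)^2*(h + 4)*(h + 2)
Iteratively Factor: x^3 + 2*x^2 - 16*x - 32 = (x + 4)*(x^2 - 2*x - 8) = (x - 4)*(x + 4)*(x + 2)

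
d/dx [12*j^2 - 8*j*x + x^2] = -8*j + 2*x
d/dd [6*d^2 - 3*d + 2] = 12*d - 3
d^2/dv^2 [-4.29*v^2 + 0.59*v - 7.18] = -8.58000000000000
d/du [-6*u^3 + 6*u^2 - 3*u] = -18*u^2 + 12*u - 3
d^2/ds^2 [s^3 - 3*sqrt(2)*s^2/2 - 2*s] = 6*s - 3*sqrt(2)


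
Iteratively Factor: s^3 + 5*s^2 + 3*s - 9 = (s + 3)*(s^2 + 2*s - 3) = (s + 3)^2*(s - 1)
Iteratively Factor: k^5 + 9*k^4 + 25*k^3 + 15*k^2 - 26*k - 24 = (k + 1)*(k^4 + 8*k^3 + 17*k^2 - 2*k - 24) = (k + 1)*(k + 3)*(k^3 + 5*k^2 + 2*k - 8) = (k - 1)*(k + 1)*(k + 3)*(k^2 + 6*k + 8) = (k - 1)*(k + 1)*(k + 3)*(k + 4)*(k + 2)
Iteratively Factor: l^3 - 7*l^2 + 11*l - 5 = (l - 1)*(l^2 - 6*l + 5) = (l - 1)^2*(l - 5)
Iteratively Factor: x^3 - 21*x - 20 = (x - 5)*(x^2 + 5*x + 4) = (x - 5)*(x + 1)*(x + 4)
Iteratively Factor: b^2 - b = (b)*(b - 1)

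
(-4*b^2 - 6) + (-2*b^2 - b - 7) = -6*b^2 - b - 13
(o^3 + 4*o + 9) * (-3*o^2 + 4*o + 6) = -3*o^5 + 4*o^4 - 6*o^3 - 11*o^2 + 60*o + 54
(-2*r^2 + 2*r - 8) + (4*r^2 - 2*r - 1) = 2*r^2 - 9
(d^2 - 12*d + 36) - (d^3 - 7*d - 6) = -d^3 + d^2 - 5*d + 42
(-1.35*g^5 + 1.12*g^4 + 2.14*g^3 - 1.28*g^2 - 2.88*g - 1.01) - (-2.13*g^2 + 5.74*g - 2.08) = -1.35*g^5 + 1.12*g^4 + 2.14*g^3 + 0.85*g^2 - 8.62*g + 1.07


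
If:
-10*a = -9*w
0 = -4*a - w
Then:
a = 0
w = 0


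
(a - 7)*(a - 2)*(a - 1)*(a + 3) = a^4 - 7*a^3 - 7*a^2 + 55*a - 42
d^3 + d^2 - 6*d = d*(d - 2)*(d + 3)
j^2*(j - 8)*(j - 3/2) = j^4 - 19*j^3/2 + 12*j^2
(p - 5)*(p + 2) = p^2 - 3*p - 10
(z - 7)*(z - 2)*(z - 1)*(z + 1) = z^4 - 9*z^3 + 13*z^2 + 9*z - 14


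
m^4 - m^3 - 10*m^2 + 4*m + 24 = (m - 3)*(m - 2)*(m + 2)^2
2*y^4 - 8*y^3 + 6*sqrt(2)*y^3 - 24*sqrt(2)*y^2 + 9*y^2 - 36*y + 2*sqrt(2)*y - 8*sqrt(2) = (y - 4)*(y + 2*sqrt(2))*(sqrt(2)*y + 1)^2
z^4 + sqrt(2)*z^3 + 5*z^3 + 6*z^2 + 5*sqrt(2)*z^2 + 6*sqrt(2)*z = z*(z + 2)*(z + 3)*(z + sqrt(2))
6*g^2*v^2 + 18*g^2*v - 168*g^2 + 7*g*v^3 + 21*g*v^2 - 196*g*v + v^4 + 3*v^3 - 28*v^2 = (g + v)*(6*g + v)*(v - 4)*(v + 7)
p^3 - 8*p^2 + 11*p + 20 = (p - 5)*(p - 4)*(p + 1)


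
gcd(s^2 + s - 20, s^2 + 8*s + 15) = s + 5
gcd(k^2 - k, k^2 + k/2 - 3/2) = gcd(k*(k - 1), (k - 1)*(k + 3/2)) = k - 1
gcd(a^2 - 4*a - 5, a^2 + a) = a + 1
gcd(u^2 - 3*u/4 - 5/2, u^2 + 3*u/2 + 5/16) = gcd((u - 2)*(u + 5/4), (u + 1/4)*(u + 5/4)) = u + 5/4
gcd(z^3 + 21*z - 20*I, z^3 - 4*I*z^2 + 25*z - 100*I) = z^2 + I*z + 20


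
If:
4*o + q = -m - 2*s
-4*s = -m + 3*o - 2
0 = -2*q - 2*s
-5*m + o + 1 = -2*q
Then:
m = -5/84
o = -11/84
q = -7/12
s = 7/12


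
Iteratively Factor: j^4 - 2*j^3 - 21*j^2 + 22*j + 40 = (j - 5)*(j^3 + 3*j^2 - 6*j - 8) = (j - 5)*(j - 2)*(j^2 + 5*j + 4) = (j - 5)*(j - 2)*(j + 4)*(j + 1)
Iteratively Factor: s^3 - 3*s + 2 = (s - 1)*(s^2 + s - 2) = (s - 1)^2*(s + 2)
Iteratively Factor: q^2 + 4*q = (q)*(q + 4)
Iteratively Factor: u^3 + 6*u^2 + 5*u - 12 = (u + 4)*(u^2 + 2*u - 3) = (u - 1)*(u + 4)*(u + 3)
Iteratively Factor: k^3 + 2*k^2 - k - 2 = (k + 2)*(k^2 - 1) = (k + 1)*(k + 2)*(k - 1)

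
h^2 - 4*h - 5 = (h - 5)*(h + 1)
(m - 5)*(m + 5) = m^2 - 25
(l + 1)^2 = l^2 + 2*l + 1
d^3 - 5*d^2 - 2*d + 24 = (d - 4)*(d - 3)*(d + 2)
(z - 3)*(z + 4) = z^2 + z - 12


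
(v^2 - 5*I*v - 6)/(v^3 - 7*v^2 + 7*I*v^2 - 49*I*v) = (v^2 - 5*I*v - 6)/(v*(v^2 + 7*v*(-1 + I) - 49*I))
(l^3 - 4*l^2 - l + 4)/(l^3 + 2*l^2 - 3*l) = (l^2 - 3*l - 4)/(l*(l + 3))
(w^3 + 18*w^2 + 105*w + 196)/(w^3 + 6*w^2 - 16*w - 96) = (w^2 + 14*w + 49)/(w^2 + 2*w - 24)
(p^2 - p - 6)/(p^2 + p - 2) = (p - 3)/(p - 1)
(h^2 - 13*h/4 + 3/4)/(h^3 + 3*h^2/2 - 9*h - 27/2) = (4*h - 1)/(2*(2*h^2 + 9*h + 9))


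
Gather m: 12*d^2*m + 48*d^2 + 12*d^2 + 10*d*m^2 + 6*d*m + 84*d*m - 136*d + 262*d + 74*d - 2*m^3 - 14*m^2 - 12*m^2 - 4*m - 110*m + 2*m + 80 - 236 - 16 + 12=60*d^2 + 200*d - 2*m^3 + m^2*(10*d - 26) + m*(12*d^2 + 90*d - 112) - 160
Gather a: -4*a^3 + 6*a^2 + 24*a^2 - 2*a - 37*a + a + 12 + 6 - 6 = -4*a^3 + 30*a^2 - 38*a + 12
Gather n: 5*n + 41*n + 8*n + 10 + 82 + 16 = 54*n + 108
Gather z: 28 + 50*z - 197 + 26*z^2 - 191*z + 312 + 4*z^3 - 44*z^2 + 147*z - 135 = 4*z^3 - 18*z^2 + 6*z + 8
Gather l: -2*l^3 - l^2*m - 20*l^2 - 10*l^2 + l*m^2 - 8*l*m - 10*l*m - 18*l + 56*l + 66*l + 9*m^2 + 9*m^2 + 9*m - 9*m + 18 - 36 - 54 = -2*l^3 + l^2*(-m - 30) + l*(m^2 - 18*m + 104) + 18*m^2 - 72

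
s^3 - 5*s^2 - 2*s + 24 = (s - 4)*(s - 3)*(s + 2)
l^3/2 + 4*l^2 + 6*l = l*(l/2 + 1)*(l + 6)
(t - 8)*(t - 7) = t^2 - 15*t + 56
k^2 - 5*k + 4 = (k - 4)*(k - 1)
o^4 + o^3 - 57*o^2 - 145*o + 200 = (o - 8)*(o - 1)*(o + 5)^2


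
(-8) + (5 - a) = -a - 3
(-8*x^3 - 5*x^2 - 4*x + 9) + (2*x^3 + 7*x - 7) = -6*x^3 - 5*x^2 + 3*x + 2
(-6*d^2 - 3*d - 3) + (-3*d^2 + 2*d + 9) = -9*d^2 - d + 6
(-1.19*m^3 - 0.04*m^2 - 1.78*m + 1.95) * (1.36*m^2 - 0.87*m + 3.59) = -1.6184*m^5 + 0.9809*m^4 - 6.6581*m^3 + 4.057*m^2 - 8.0867*m + 7.0005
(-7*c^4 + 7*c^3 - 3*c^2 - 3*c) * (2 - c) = 7*c^5 - 21*c^4 + 17*c^3 - 3*c^2 - 6*c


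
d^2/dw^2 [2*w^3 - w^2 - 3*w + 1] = 12*w - 2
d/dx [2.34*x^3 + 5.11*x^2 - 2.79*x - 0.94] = 7.02*x^2 + 10.22*x - 2.79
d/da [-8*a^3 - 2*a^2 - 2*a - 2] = -24*a^2 - 4*a - 2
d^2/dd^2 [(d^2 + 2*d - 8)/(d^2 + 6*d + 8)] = -8/(d^3 + 6*d^2 + 12*d + 8)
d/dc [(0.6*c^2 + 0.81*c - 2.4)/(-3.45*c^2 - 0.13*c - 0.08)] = (2.7165*c^2 - 16.656*c - 0.3768)/(11.9025*c^4 + 0.897*c^3 + 0.5689*c^2 + 0.0208*c + 0.0064)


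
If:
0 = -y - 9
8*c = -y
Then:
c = 9/8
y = -9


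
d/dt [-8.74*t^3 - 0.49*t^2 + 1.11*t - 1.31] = -26.22*t^2 - 0.98*t + 1.11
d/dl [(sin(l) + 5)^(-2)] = -2*cos(l)/(sin(l) + 5)^3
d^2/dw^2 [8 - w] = 0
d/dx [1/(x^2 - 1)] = -2*x/(x^2 - 1)^2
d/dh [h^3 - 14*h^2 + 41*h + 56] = 3*h^2 - 28*h + 41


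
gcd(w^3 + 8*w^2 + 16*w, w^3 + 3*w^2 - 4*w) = w^2 + 4*w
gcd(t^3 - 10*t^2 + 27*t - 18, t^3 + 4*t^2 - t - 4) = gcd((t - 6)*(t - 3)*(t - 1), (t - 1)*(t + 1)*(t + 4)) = t - 1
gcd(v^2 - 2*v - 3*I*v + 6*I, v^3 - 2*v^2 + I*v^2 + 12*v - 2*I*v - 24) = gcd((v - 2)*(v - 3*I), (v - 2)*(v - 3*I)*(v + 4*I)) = v^2 + v*(-2 - 3*I) + 6*I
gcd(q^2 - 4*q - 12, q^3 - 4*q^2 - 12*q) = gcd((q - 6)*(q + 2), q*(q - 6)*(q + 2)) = q^2 - 4*q - 12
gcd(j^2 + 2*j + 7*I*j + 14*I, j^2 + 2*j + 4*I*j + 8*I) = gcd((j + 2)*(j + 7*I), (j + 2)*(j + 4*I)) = j + 2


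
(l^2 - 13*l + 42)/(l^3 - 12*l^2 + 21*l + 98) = (l - 6)/(l^2 - 5*l - 14)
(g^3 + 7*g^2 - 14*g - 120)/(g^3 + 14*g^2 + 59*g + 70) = (g^2 + 2*g - 24)/(g^2 + 9*g + 14)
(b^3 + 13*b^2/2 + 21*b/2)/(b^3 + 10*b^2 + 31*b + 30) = b*(2*b + 7)/(2*(b^2 + 7*b + 10))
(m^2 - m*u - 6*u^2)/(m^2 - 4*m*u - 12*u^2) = (-m + 3*u)/(-m + 6*u)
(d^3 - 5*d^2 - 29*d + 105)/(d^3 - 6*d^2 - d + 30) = (d^2 - 2*d - 35)/(d^2 - 3*d - 10)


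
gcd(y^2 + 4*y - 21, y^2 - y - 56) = y + 7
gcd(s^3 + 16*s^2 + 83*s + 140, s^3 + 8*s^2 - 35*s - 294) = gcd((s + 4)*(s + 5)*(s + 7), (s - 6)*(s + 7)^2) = s + 7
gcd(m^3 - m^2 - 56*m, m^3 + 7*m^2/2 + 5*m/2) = m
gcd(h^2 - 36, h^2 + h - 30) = h + 6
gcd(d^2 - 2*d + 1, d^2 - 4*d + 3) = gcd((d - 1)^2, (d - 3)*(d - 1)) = d - 1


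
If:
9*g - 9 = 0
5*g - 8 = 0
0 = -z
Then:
No Solution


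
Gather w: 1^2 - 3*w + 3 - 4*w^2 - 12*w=-4*w^2 - 15*w + 4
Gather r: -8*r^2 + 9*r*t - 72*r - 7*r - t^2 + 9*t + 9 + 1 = -8*r^2 + r*(9*t - 79) - t^2 + 9*t + 10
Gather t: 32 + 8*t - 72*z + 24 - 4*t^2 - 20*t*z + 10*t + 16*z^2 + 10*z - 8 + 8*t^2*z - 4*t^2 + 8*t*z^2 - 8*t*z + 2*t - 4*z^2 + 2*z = t^2*(8*z - 8) + t*(8*z^2 - 28*z + 20) + 12*z^2 - 60*z + 48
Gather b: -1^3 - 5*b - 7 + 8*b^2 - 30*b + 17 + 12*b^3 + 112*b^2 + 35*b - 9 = 12*b^3 + 120*b^2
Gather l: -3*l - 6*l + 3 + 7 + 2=12 - 9*l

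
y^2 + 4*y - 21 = (y - 3)*(y + 7)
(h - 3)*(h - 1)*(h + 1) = h^3 - 3*h^2 - h + 3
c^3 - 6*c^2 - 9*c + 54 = (c - 6)*(c - 3)*(c + 3)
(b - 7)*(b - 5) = b^2 - 12*b + 35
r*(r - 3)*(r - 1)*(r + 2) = r^4 - 2*r^3 - 5*r^2 + 6*r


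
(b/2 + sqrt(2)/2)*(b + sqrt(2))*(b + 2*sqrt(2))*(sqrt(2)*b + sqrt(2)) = sqrt(2)*b^4/2 + sqrt(2)*b^3/2 + 4*b^3 + 4*b^2 + 5*sqrt(2)*b^2 + 4*b + 5*sqrt(2)*b + 4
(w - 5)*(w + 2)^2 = w^3 - w^2 - 16*w - 20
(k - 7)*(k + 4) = k^2 - 3*k - 28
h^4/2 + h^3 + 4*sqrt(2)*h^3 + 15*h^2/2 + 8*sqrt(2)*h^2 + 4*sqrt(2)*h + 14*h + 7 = (h/2 + sqrt(2)/2)*(h + 1)^2*(h + 7*sqrt(2))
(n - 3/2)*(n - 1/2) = n^2 - 2*n + 3/4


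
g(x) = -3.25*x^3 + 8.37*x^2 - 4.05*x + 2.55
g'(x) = -9.75*x^2 + 16.74*x - 4.05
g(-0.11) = 3.10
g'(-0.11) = -6.01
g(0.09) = 2.25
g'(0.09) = -2.62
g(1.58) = 4.23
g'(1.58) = -1.94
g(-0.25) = 4.14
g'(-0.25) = -8.84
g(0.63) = 2.51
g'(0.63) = 2.63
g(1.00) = 3.62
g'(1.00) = 2.94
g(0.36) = 2.03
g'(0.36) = 0.71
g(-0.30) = 4.61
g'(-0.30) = -9.95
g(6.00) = -422.43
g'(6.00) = -254.61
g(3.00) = -22.02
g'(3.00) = -41.58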